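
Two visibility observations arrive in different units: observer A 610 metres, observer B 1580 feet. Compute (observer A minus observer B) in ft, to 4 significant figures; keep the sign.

observer A: 610 m = 2001.312 ft.
Difference: 2001.312 − 1580.000 = 421.3 ft.

421.3 ft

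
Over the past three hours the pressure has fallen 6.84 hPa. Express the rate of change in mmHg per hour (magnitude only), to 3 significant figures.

1.71 mmHg per hour

6.84 hPa / 3 h × 0.750062 mmHg/hPa = 1.71 mmHg/h.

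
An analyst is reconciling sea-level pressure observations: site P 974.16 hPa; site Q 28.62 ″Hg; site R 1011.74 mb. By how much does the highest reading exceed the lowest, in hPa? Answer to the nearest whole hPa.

site Q: 28.62 inHg = 969.18 hPa.
site R: 1011.74 mb = 1011.74 hPa.
Spread: 1011.74 − 969.18 = 43 hPa.

43 hPa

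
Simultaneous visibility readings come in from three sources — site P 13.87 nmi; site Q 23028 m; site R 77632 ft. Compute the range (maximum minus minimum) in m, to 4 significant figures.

site P: 13.87 nmi = 25687.24 m.
site R: 77632 ft = 23662.23 m.
Spread: 25687.24 − 23028.00 = 2659 m.

2659 m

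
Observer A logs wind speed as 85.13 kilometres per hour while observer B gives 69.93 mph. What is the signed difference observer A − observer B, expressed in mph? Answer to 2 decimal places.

observer A: 85.13 km/h = 52.8973 mph.
Difference: 52.8973 − 69.9300 = -17.03 mph.

-17.03 mph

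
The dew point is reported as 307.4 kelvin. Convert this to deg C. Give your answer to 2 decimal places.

34.25 °C

°C = 307.4 − 273.15 = 34.25 °C.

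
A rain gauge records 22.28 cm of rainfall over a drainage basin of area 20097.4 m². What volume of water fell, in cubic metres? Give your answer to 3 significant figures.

Depth: 22.28 cm × 10 = 222.8 mm.
1 mm over 1 m² is 1 L, so volume = 222.8 × 20097.4 = 4477700.7 L = 4480 m³.

4480 cubic metres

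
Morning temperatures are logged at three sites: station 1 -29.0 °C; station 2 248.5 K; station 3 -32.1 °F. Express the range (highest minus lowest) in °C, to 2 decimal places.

10.96 °C

station 2: 248.5 K = -24.650 °C.
station 3: -32.1 °F = -35.611 °C.
Spread: (-24.650) − (-35.611) = 10.961 °C.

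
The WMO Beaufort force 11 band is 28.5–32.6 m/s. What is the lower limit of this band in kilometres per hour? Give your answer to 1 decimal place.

28.5–32.6 m/s × 3.6 = 102.6–117.4 km/h.

102.6 km/h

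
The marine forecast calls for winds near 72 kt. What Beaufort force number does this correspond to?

Beaufort force 12

72 kt lies in the Beaufort 12 band (hurricane force, ≥64 kt).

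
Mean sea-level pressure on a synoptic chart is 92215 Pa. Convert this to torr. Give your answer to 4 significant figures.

1 Pa = 0.00750062 mmHg, so 92215 × 0.00750062 = 691.7 mmHg.

691.7 mmHg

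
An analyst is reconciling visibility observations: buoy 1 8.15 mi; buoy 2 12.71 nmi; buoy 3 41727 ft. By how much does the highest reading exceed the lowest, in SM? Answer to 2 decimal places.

6.72 SM

buoy 2: 12.71 nmi = 14.6264 SM.
buoy 3: 41727 ft = 7.9028 SM.
Spread: 14.6264 − 7.9028 = 6.72 SM.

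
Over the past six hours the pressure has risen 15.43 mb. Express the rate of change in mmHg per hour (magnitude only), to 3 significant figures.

1.93 mmHg per hour

15.43 mb / 6 h × 0.750062 mmHg/mb = 1.93 mmHg/h.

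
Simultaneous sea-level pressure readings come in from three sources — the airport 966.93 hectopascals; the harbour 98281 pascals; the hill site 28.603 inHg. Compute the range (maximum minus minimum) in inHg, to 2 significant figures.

the airport: 966.93 hPa = 28.5534 inHg.
the harbour: 98281 Pa = 29.0224 inHg.
Spread: 29.0224 − 28.5534 = 0.47 inHg.

0.47 inHg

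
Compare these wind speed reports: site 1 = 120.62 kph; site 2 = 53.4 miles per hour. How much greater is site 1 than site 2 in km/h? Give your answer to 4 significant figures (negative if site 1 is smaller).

34.68 km/h

site 2: 53.4 mph = 85.9390 km/h.
Difference: 120.6200 − 85.9390 = 34.68 km/h.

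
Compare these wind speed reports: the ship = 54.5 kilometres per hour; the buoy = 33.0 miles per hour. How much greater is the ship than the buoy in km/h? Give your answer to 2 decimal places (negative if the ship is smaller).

the buoy: 33.0 mph = 53.1084 km/h.
Difference: 54.5000 − 53.1084 = 1.39 km/h.

1.39 km/h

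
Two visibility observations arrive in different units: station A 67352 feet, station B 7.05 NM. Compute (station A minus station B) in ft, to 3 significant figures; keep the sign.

24500 ft

station B: 7.05 nmi = 42836.61 ft.
Difference: 67352.00 − 42836.61 = 24500 ft.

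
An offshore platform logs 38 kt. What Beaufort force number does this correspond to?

Beaufort force 8

38 kt lies in the Beaufort 8 band (gale, 34–40 kt).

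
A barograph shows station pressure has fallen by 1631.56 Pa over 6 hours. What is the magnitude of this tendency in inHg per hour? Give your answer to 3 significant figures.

0.0803 inHg per hour

1631.56 Pa / 6 h × 0.0002953 inHg/Pa = 0.0803 inHg/h.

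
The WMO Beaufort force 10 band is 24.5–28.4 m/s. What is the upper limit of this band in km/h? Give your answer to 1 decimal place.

102.2 km/h

24.5–28.4 m/s × 3.6 = 88.2–102.2 km/h.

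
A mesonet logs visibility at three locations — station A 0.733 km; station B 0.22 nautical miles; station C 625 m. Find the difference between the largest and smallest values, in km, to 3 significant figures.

station B: 0.22 nmi = 0.40744 km.
station C: 625 m = 0.62500 km.
Spread: 0.73300 − 0.40744 = 0.326 km.

0.326 km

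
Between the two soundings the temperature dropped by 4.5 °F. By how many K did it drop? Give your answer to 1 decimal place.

A change of 1 °C equals a change of 1.8 °F: ΔK = 4.5 × 0.5556 = 2.5 K.

2.5 K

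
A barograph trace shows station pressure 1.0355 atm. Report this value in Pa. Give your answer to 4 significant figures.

104900 Pa

1 atm = 101325 Pa, so 1.0355 × 101325 = 104900 Pa.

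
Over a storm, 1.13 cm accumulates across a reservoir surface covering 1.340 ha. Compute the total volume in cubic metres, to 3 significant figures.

Depth: 1.13 cm × 10 = 11.3 mm.
Area: 1.340 ha = 13400 m².
1 mm over 1 m² is 1 L, so volume = 11.3 × 13400 = 151420 L = 151 m³.

151 cubic metres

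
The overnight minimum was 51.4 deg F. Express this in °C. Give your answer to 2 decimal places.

°C = (°F − 32) × 5/9 = (51.4 − 32) / 1.8 = 10.78 °C.

10.78 °C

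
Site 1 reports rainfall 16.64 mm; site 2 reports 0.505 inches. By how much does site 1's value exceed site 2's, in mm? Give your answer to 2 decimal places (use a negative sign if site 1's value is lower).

3.81 mm

site 2: 0.505 in = 12.8270 mm.
Difference: 16.6400 − 12.8270 = 3.81 mm.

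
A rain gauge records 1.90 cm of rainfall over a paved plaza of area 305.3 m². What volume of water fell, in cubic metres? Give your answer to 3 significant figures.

5.80 cubic metres

Depth: 1.90 cm × 10 = 19 mm.
1 mm over 1 m² is 1 L, so volume = 19 × 305.3 = 5800.7 L = 5.80 m³.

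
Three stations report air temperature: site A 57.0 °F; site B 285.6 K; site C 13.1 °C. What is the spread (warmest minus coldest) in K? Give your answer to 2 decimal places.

1.44 K

site A: 57.0 °F = 13.889 °C.
site B: 285.6 K = 12.450 °C.
Spread: 13.889 − 12.450 = 1.439 °C.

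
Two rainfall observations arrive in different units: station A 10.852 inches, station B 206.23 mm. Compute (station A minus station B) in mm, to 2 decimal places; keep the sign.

station A: 10.852 in = 275.6408 mm.
Difference: 275.6408 − 206.2300 = 69.41 mm.

69.41 mm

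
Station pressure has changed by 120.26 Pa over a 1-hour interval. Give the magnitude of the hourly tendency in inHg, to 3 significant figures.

0.0355 inHg per hour

120.26 Pa / 1 h × 0.0002953 inHg/Pa = 0.0355 inHg/h.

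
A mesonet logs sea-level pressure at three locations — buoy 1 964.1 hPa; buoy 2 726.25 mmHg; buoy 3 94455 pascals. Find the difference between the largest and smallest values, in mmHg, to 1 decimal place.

17.8 mmHg

buoy 1: 964.1 hPa = 723.134 mmHg.
buoy 3: 94455 Pa = 708.471 mmHg.
Spread: 726.250 − 708.471 = 17.8 mmHg.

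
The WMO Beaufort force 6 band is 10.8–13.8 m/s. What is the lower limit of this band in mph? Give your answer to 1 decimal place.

24.2 mph

10.8–13.8 m/s × 2.237 = 24.2–30.9 mph.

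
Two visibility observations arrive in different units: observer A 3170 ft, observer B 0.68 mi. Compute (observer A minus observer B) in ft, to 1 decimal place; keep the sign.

-420.4 ft

observer B: 0.68 SM = 3590.400 ft.
Difference: 3170.000 − 3590.400 = -420.4 ft.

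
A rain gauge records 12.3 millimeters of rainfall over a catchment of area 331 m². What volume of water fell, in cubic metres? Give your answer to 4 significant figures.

1 mm over 1 m² is 1 L, so volume = 12.3 × 331 = 4071.3 L = 4.071 m³.

4.071 cubic metres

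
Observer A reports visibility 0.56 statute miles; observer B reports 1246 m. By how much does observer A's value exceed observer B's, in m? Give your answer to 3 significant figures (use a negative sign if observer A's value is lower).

observer A: 0.56 SM = 901.23 m.
Difference: 901.23 − 1246.00 = -345 m.

-345 m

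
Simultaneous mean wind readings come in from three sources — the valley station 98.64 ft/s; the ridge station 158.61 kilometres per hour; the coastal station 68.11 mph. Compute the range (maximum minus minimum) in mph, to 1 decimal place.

31.3 mph

the valley station: 98.64 ft/s = 67.255 mph.
the ridge station: 158.61 km/h = 98.556 mph.
Spread: 98.556 − 67.255 = 31.3 mph.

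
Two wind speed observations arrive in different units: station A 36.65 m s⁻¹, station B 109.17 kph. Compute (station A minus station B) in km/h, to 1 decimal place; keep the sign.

station A: 36.65 m/s = 131.940 km/h.
Difference: 131.940 − 109.170 = 22.8 km/h.

22.8 km/h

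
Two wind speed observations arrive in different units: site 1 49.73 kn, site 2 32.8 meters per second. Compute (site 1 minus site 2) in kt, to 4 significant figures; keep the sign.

site 2: 32.8 m/s = 63.7581 kt.
Difference: 49.7300 − 63.7581 = -14.03 kt.

-14.03 kt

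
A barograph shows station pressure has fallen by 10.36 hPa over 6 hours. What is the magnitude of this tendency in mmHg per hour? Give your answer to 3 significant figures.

1.30 mmHg per hour

10.36 hPa / 6 h × 0.750062 mmHg/hPa = 1.30 mmHg/h.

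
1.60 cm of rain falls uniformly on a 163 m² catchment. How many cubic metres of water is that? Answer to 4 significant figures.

2.608 cubic metres

Depth: 1.60 cm × 10 = 16 mm.
1 mm over 1 m² is 1 L, so volume = 16 × 163 = 2608 L = 2.608 m³.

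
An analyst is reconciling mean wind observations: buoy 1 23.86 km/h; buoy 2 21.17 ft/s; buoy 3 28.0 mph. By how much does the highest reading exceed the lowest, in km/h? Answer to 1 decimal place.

buoy 2: 21.17 ft/s = 23.229 km/h.
buoy 3: 28.0 mph = 45.062 km/h.
Spread: 45.062 − 23.229 = 21.8 km/h.

21.8 km/h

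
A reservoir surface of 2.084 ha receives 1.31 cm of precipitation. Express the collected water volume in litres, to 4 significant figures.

273000 litres

Depth: 1.31 cm × 10 = 13.1 mm.
Area: 2.084 ha = 20840 m².
1 mm over 1 m² is 1 L, so volume = 13.1 × 20840 = 273004 L ≈ 273000 L.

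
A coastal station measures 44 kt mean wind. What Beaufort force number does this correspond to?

44 kt lies in the Beaufort 9 band (strong gale, 41–47 kt).

Beaufort force 9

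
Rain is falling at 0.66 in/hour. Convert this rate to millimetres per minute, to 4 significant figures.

0.66 in/hour × 25.4 mm/in × 0.0166667 hour/minute = 0.2794 mm/minute.

0.2794 mm/minute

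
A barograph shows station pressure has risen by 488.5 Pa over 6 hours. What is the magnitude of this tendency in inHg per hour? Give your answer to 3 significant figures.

0.0240 inHg per hour

488.5 Pa / 6 h × 0.0002953 inHg/Pa = 0.0240 inHg/h.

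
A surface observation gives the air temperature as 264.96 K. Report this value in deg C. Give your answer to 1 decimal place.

°C = 264.96 − 273.15 = -8.2 °C.

-8.2 °C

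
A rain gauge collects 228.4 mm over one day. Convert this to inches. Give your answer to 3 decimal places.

1 mm = 0.0393701 in, so 228.4 × 0.0393701 = 8.992 in.

8.992 in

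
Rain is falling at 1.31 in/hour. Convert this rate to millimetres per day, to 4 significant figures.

798.6 mm/day

1.31 in/hour × 25.4 mm/in × 24 hour/day = 798.6 mm/day.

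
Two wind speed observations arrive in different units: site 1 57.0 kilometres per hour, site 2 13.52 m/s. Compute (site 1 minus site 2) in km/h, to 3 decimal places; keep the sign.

8.328 km/h

site 2: 13.52 m/s = 48.67200 km/h.
Difference: 57.00000 − 48.67200 = 8.328 km/h.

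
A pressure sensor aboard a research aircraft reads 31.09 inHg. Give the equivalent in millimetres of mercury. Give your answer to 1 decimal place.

1 inHg = 25.4 mmHg, so 31.09 × 25.4 = 789.7 mmHg.

789.7 mmHg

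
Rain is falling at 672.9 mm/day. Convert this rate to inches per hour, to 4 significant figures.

672.9 mm/day × 0.0393701 in/mm × 0.0416667 day/hour = 1.104 in/hour.

1.104 in/hour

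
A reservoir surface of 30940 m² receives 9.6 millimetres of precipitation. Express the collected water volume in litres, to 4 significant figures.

1 mm over 1 m² is 1 L, so volume = 9.6 × 30940 = 297024 L ≈ 297000 L.

297000 litres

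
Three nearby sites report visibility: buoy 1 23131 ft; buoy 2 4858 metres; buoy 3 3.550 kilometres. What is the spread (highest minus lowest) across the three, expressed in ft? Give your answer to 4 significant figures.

buoy 2: 4858 m = 15938.32 ft.
buoy 3: 3.550 km = 11646.98 ft.
Spread: 23131.00 − 11646.98 = 11480 ft.

11480 ft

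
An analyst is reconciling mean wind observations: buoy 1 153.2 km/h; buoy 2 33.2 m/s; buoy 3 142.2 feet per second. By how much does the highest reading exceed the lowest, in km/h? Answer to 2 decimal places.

36.51 km/h

buoy 2: 33.2 m/s = 119.5200 km/h.
buoy 3: 142.2 ft/s = 156.0332 km/h.
Spread: 156.0332 − 119.5200 = 36.51 km/h.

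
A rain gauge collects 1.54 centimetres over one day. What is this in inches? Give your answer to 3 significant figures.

1 cm = 0.393701 in, so 1.54 × 0.393701 = 0.606 in.

0.606 in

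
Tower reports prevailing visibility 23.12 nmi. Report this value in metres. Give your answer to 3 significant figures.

42800 m

1 nmi = 1852 m, so 23.12 × 1852 = 42800 m.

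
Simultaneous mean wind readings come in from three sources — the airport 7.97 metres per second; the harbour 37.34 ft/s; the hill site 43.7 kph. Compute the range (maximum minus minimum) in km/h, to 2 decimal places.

the airport: 7.97 m/s = 28.6920 km/h.
the harbour: 37.34 ft/s = 40.9724 km/h.
Spread: 43.7000 − 28.6920 = 15.01 km/h.

15.01 km/h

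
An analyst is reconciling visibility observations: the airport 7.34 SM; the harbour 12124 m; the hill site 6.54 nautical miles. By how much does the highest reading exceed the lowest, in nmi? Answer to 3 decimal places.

0.168 nmi

the airport: 7.34 SM = 6.37829 nmi.
the harbour: 12124 m = 6.54644 nmi.
Spread: 6.54644 − 6.37829 = 0.168 nmi.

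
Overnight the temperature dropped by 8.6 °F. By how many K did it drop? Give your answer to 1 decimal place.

A change of 1 °C equals a change of 1.8 °F: ΔK = 8.6 × 0.5556 = 4.8 K.

4.8 K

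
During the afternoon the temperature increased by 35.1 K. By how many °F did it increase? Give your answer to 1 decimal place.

Converting a difference, only the 9/5 scale factor applies: Δ°F = 35.1 × 1.8 = 63.2 °F.

63.2 °F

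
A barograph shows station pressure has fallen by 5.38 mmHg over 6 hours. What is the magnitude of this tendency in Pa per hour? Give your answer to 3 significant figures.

120 Pa per hour

5.38 mmHg / 6 h × 133.322 Pa/mmHg = 120 Pa/h.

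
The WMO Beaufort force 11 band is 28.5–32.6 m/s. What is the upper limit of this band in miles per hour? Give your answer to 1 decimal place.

28.5–32.6 m/s × 2.237 = 63.8–72.9 mph.

72.9 mph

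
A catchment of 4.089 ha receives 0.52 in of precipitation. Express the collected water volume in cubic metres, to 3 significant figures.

540 cubic metres

Depth: 0.52 in × 25.4 = 13.208 mm.
Area: 4.089 ha = 40890 m².
1 mm over 1 m² is 1 L, so volume = 13.208 × 40890 = 540075.12 L = 540 m³.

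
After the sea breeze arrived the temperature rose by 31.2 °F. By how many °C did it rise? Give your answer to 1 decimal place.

17.3 °C

Converting a difference, only the 9/5 scale factor applies: Δ°C = 31.2 × 0.5556 = 17.3 °C.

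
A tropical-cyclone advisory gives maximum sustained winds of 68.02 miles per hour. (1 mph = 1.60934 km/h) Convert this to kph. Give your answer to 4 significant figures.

1 mph = 1.60934 km/h, so 68.02 × 1.60934 = 109.5 km/h.

109.5 km/h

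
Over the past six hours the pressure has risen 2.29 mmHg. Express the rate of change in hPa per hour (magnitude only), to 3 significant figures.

2.29 mmHg / 6 h × 1.33322 hPa/mmHg = 0.509 hPa/h.

0.509 hPa per hour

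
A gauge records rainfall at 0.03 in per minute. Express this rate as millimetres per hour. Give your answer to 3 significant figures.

45.7 mm/hour

0.03 in/minute × 25.4 mm/in × 60 minute/hour = 45.7 mm/hour.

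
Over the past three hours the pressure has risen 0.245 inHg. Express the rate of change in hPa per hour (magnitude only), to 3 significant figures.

2.77 hPa per hour

0.245 inHg / 3 h × 33.8639 hPa/inHg = 2.77 hPa/h.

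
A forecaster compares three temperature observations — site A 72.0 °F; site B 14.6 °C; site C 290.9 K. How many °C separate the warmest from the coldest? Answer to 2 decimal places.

7.62 °C

site A: 72.0 °F = 22.222 °C.
site C: 290.9 K = 17.750 °C.
Spread: 22.222 − 14.600 = 7.622 °C.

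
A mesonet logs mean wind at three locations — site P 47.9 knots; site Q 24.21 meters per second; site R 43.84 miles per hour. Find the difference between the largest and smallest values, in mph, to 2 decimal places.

11.28 mph

site P: 47.9 kt = 55.1223 mph.
site Q: 24.21 m/s = 54.1562 mph.
Spread: 55.1223 − 43.8400 = 11.28 mph.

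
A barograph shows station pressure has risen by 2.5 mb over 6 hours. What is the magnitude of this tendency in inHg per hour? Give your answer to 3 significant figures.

2.5 mb / 6 h × 0.02953 inHg/mb = 0.0123 inHg/h.

0.0123 inHg per hour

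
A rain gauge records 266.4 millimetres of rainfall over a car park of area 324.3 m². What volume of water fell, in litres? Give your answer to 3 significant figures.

86400 litres

1 mm over 1 m² is 1 L, so volume = 266.4 × 324.3 = 86393.52 L ≈ 86400 L.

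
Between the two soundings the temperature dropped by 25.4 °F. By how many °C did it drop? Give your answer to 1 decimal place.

14.1 °C

A change of 1 °C equals a change of 1.8 °F: Δ°C = 25.4 × 0.5556 = 14.1 °C.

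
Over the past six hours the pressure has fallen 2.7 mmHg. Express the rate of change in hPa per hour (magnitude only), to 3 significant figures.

2.7 mmHg / 6 h × 1.33322 hPa/mmHg = 0.600 hPa/h.

0.600 hPa per hour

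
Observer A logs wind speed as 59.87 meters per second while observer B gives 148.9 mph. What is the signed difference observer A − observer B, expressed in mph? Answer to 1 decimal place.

observer A: 59.87 m/s = 133.925 mph.
Difference: 133.925 − 148.900 = -15.0 mph.

-15.0 mph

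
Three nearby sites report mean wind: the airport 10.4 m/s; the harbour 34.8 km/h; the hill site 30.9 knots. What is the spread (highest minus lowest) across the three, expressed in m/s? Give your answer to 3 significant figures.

6.23 m/s

the harbour: 34.8 km/h = 9.6667 m/s.
the hill site: 30.9 kt = 15.8963 m/s.
Spread: 15.8963 − 9.6667 = 6.23 m/s.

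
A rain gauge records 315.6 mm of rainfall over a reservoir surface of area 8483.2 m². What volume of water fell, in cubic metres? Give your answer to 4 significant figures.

2677 cubic metres

1 mm over 1 m² is 1 L, so volume = 315.6 × 8483.2 = 2677297.9 L = 2677 m³.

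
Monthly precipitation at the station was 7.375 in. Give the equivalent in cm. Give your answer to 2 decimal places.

18.73 cm

1 in = 2.54 cm, so 7.375 × 2.54 = 18.73 cm.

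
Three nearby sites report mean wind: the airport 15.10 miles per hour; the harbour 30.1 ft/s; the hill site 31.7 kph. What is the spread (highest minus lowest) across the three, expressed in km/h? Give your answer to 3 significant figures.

8.73 km/h

the airport: 15.10 mph = 24.3011 km/h.
the harbour: 30.1 ft/s = 33.0281 km/h.
Spread: 33.0281 − 24.3011 = 8.73 km/h.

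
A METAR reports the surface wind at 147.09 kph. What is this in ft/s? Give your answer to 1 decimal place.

134.0 ft/s

1 km/h = 0.911344 ft/s, so 147.09 × 0.911344 = 134.0 ft/s.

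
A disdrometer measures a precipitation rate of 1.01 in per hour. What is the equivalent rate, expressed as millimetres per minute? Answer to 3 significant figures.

1.01 in/hour × 25.4 mm/in × 0.0166667 hour/minute = 0.428 mm/minute.

0.428 mm/minute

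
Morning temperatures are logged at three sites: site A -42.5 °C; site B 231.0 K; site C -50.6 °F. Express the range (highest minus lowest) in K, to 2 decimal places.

site B: 231.0 K = -42.150 °C.
site C: -50.6 °F = -45.889 °C.
Spread: (-42.150) − (-45.889) = 3.739 °C.

3.74 K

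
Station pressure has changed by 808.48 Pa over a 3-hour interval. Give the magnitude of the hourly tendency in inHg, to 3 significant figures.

0.0796 inHg per hour

808.48 Pa / 3 h × 0.0002953 inHg/Pa = 0.0796 inHg/h.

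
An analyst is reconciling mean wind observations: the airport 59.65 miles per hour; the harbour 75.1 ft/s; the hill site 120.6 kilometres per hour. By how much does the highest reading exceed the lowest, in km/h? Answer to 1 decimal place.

the airport: 59.65 mph = 95.997 km/h.
the harbour: 75.1 ft/s = 82.406 km/h.
Spread: 120.600 − 82.406 = 38.2 km/h.

38.2 km/h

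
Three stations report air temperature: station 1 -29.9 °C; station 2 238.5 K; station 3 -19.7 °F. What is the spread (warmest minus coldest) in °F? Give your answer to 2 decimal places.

10.67 °F

station 2: 238.5 K = -34.650 °C.
station 3: -19.7 °F = -28.722 °C.
Spread: (-28.722) − (-34.650) = 5.928 °C = 10.67 °F.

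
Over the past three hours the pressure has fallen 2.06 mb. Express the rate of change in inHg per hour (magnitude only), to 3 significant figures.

2.06 mb / 3 h × 0.02953 inHg/mb = 0.0203 inHg/h.

0.0203 inHg per hour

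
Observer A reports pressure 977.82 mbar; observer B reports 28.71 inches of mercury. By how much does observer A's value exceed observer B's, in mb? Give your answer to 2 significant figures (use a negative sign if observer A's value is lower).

5.6 mb

observer B: 28.71 inHg = 972.232 mb.
Difference: 977.820 − 972.232 = 5.6 mb.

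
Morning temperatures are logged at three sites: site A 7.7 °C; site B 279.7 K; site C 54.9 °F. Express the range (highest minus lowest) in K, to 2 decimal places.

6.17 K

site B: 279.7 K = 6.550 °C.
site C: 54.9 °F = 12.722 °C.
Spread: 12.722 − 6.550 = 6.172 °C.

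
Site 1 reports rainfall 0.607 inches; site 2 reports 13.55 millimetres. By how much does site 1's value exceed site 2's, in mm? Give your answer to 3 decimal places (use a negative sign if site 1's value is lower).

1.868 mm

site 1: 0.607 in = 15.41780 mm.
Difference: 15.41780 − 13.55000 = 1.868 mm.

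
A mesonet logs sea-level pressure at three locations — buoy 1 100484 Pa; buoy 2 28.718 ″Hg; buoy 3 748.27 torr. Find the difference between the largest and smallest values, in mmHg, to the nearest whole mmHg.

24 mmHg

buoy 1: 100484 Pa = 753.69 mmHg.
buoy 2: 28.718 inHg = 729.44 mmHg.
Spread: 753.69 − 729.44 = 24 mmHg.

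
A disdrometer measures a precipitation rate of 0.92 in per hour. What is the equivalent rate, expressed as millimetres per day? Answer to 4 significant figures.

0.92 in/hour × 25.4 mm/in × 24 hour/day = 560.8 mm/day.

560.8 mm/day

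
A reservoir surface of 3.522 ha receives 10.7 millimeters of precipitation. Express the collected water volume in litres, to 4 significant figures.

Area: 3.522 ha = 35220 m².
1 mm over 1 m² is 1 L, so volume = 10.7 × 35220 = 376854 L ≈ 376900 L.

376900 litres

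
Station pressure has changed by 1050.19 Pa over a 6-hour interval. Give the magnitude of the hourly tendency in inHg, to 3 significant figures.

0.0517 inHg per hour

1050.19 Pa / 6 h × 0.0002953 inHg/Pa = 0.0517 inHg/h.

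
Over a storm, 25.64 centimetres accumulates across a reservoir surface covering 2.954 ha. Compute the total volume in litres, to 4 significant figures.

7574000 litres

Depth: 25.64 cm × 10 = 256.4 mm.
Area: 2.954 ha = 29540 m².
1 mm over 1 m² is 1 L, so volume = 256.4 × 29540 = 7574056 L ≈ 7574000 L.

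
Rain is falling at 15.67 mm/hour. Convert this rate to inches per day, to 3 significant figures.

15.67 mm/hour × 0.0393701 in/mm × 24 hour/day = 14.8 in/day.

14.8 in/day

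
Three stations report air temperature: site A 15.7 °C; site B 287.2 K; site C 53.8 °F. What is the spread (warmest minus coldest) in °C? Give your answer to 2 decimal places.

site B: 287.2 K = 14.050 °C.
site C: 53.8 °F = 12.111 °C.
Spread: 15.700 − 12.111 = 3.589 °C.

3.59 °C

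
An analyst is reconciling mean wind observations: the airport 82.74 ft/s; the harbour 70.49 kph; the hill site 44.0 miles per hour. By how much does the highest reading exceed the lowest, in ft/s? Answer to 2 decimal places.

18.50 ft/s

the harbour: 70.49 km/h = 64.2407 ft/s.
the hill site: 44.0 mph = 64.5333 ft/s.
Spread: 82.7400 − 64.2407 = 18.50 ft/s.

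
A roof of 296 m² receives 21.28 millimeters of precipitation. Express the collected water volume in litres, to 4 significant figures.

1 mm over 1 m² is 1 L, so volume = 21.28 × 296 = 6298.88 L ≈ 6299 L.

6299 litres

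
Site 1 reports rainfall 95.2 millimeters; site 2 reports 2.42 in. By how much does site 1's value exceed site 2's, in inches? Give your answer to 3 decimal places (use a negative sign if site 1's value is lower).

site 1: 95.2 mm = 3.74803 in.
Difference: 3.74803 − 2.42000 = 1.328 in.

1.328 in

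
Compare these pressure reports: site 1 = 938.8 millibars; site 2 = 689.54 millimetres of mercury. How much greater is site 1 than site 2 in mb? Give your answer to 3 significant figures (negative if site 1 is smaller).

19.5 mb

site 2: 689.54 mmHg = 919.311 mb.
Difference: 938.800 − 919.311 = 19.5 mb.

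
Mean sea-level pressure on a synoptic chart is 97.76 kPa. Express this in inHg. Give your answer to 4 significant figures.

28.87 inHg

1 kPa = 0.2953 inHg, so 97.76 × 0.2953 = 28.87 inHg.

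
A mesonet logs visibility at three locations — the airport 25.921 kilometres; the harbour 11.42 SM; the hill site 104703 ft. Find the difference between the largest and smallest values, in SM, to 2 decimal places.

the airport: 25.921 km = 16.1066 SM.
the hill site: 104703 ft = 19.8301 SM.
Spread: 19.8301 − 11.4200 = 8.41 SM.

8.41 SM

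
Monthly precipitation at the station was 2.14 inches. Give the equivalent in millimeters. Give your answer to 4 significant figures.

54.36 mm

1 in = 25.4 mm, so 2.14 × 25.4 = 54.36 mm.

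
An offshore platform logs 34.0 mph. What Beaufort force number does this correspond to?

Beaufort force 7

34.0 mph = 15.2 m/s, which is Beaufort 7 (near gale, 13.9–17.1 m/s).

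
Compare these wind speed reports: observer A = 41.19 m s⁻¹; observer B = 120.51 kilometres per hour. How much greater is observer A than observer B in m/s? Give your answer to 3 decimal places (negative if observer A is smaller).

7.715 m/s

observer B: 120.51 km/h = 33.47500 m/s.
Difference: 41.19000 − 33.47500 = 7.715 m/s.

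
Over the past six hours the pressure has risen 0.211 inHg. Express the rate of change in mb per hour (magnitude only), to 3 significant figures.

1.19 mb per hour

0.211 inHg / 6 h × 33.8639 mb/inHg = 1.19 mb/h.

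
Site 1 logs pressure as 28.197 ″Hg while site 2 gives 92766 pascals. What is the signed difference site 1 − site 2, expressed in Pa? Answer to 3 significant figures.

2720 Pa

site 1: 28.197 inHg = 95486.01 Pa.
Difference: 95486.01 − 92766.00 = 2720 Pa.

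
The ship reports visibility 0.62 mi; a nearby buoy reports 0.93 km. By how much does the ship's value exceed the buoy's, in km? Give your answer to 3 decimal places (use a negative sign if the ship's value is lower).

the ship: 0.62 SM = 0.99779 km.
Difference: 0.99779 − 0.93000 = 0.068 km.

0.068 km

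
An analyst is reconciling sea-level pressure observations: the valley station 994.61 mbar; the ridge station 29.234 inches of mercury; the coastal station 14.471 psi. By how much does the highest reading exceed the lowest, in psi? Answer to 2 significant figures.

the valley station: 994.61 mb = 14.4256 psi.
the ridge station: 29.234 inHg = 14.3584 psi.
Spread: 14.4710 − 14.3584 = 0.11 psi.

0.11 psi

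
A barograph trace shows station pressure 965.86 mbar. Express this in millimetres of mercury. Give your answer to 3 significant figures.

1 mb = 0.750062 mmHg, so 965.86 × 0.750062 = 724 mmHg.

724 mmHg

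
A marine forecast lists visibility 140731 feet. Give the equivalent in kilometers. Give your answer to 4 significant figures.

42.89 km

1 ft = 0.0003048 km, so 140731 × 0.0003048 = 42.89 km.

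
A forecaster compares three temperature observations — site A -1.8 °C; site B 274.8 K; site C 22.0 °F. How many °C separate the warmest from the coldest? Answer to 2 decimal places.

7.21 °C

site B: 274.8 K = 1.650 °C.
site C: 22.0 °F = -5.556 °C.
Spread: 1.650 − (-5.556) = 7.206 °C.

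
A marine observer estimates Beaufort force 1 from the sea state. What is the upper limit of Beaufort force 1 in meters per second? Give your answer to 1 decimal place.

Beaufort 1 (light air) spans 0.3–1.5 m/s.

1.5 m/s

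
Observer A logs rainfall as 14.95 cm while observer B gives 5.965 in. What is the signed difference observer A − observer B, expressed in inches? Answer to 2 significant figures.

observer A: 14.95 cm = 5.88583 in.
Difference: 5.88583 − 5.96500 = -0.079 in.

-0.079 in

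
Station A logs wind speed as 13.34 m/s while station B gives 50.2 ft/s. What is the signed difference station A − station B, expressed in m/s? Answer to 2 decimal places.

-1.96 m/s

station B: 50.2 ft/s = 15.3010 m/s.
Difference: 13.3400 − 15.3010 = -1.96 m/s.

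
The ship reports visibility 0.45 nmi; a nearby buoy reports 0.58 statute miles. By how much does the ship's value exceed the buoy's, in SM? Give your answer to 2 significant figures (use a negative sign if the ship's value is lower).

the ship: 0.45 nmi = 0.51785 SM.
Difference: 0.51785 − 0.58000 = -0.062 SM.

-0.062 SM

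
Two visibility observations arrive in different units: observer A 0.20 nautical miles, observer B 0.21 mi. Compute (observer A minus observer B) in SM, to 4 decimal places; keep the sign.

0.0202 SM

observer A: 0.20 nmi = 0.230156 SM.
Difference: 0.230156 − 0.210000 = 0.0202 SM.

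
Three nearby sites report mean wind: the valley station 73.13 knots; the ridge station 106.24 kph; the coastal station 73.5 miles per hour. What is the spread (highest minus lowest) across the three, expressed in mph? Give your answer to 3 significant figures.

18.1 mph

the valley station: 73.13 kt = 84.157 mph.
the ridge station: 106.24 km/h = 66.014 mph.
Spread: 84.157 − 66.014 = 18.1 mph.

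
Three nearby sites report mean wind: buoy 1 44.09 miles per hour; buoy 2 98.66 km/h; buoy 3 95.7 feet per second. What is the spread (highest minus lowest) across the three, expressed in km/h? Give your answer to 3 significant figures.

buoy 1: 44.09 mph = 70.956 km/h.
buoy 3: 95.7 ft/s = 105.010 km/h.
Spread: 105.010 − 70.956 = 34.1 km/h.

34.1 km/h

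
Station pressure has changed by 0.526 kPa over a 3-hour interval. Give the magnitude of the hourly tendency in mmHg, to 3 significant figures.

0.526 kPa / 3 h × 7.50062 mmHg/kPa = 1.32 mmHg/h.

1.32 mmHg per hour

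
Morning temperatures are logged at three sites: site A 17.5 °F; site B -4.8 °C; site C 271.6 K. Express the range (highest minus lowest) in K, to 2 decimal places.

site A: 17.5 °F = -8.056 °C.
site C: 271.6 K = -1.550 °C.
Spread: (-1.550) − (-8.056) = 6.506 °C.

6.51 K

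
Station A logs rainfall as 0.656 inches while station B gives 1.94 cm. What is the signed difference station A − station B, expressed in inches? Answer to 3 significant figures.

-0.108 in

station B: 1.94 cm = 0.76378 in.
Difference: 0.65600 − 0.76378 = -0.108 in.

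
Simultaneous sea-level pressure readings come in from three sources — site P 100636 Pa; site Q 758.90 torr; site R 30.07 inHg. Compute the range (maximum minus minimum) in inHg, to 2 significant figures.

site P: 100636 Pa = 29.7178 inHg.
site Q: 758.90 mmHg = 29.8779 inHg.
Spread: 30.0700 − 29.7178 = 0.35 inHg.

0.35 inHg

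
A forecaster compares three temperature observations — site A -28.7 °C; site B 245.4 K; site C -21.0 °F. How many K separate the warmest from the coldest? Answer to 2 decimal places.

site B: 245.4 K = -27.750 °C.
site C: -21.0 °F = -29.444 °C.
Spread: (-27.750) − (-29.444) = 1.694 °C.

1.69 K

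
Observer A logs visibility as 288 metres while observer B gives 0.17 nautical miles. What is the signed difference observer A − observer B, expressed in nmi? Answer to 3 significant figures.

observer A: 288 m = 0.155508 nmi.
Difference: 0.155508 − 0.170000 = -0.0145 nmi.

-0.0145 nmi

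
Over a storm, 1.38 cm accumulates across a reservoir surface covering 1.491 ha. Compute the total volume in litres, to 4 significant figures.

205800 litres

Depth: 1.38 cm × 10 = 13.8 mm.
Area: 1.491 ha = 14910 m².
1 mm over 1 m² is 1 L, so volume = 13.8 × 14910 = 205758 L ≈ 205800 L.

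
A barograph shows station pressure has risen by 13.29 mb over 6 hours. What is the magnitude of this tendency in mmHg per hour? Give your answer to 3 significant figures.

1.66 mmHg per hour

13.29 mb / 6 h × 0.750062 mmHg/mb = 1.66 mmHg/h.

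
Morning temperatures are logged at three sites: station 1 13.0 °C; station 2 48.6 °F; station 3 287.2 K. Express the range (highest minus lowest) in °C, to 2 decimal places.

station 2: 48.6 °F = 9.222 °C.
station 3: 287.2 K = 14.050 °C.
Spread: 14.050 − 9.222 = 4.828 °C.

4.83 °C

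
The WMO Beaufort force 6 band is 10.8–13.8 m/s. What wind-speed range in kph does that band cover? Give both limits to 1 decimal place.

38.9 to 49.7 km/h

10.8–13.8 m/s × 3.6 = 38.9–49.7 km/h.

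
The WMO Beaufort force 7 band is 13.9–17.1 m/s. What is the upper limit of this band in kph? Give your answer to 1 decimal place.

13.9–17.1 m/s × 3.6 = 50.0–61.6 km/h.

61.6 km/h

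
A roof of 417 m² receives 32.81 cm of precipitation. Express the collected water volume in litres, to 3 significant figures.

Depth: 32.81 cm × 10 = 328.1 mm.
1 mm over 1 m² is 1 L, so volume = 328.1 × 417 = 136817.7 L ≈ 137000 L.

137000 litres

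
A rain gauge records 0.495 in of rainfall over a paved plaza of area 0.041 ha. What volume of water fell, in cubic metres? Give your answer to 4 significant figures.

Depth: 0.495 in × 25.4 = 12.573 mm.
Area: 0.041 ha = 410 m².
1 mm over 1 m² is 1 L, so volume = 12.573 × 410 = 5154.93 L = 5.155 m³.

5.155 cubic metres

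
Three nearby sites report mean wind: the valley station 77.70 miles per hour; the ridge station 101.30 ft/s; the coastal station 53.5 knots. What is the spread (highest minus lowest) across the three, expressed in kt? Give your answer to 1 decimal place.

14.0 kt

the valley station: 77.70 mph = 67.519 kt.
the ridge station: 101.30 ft/s = 60.019 kt.
Spread: 67.519 − 53.500 = 14.0 kt.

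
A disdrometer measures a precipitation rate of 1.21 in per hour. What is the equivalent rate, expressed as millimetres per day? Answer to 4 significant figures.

1.21 in/hour × 25.4 mm/in × 24 hour/day = 737.6 mm/day.

737.6 mm/day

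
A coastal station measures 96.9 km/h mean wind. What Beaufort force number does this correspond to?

96.9 km/h = 26.9 m/s, which is Beaufort 10 (storm, 24.5–28.4 m/s).

Beaufort force 10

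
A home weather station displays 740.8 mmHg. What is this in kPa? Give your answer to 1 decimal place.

98.8 kPa

1 mmHg = 0.133322 kPa, so 740.8 × 0.133322 = 98.8 kPa.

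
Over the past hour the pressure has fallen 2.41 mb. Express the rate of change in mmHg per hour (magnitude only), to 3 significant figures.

1.81 mmHg per hour

2.41 mb / 1 h × 0.750062 mmHg/mb = 1.81 mmHg/h.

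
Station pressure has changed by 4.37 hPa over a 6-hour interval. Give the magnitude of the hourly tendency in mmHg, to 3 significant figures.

0.546 mmHg per hour

4.37 hPa / 6 h × 0.750062 mmHg/hPa = 0.546 mmHg/h.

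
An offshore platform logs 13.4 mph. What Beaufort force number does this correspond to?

13.4 mph = 6.0 m/s, which is Beaufort 4 (moderate breeze, 5.5–7.9 m/s).

Beaufort force 4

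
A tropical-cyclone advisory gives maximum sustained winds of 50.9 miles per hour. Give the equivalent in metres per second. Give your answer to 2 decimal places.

1 mph = 0.44704 m/s, so 50.9 × 0.44704 = 22.75 m/s.

22.75 m/s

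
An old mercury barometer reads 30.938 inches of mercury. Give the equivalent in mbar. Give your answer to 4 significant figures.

1048 mb

1 inHg = 33.8639 mb, so 30.938 × 33.8639 = 1048 mb.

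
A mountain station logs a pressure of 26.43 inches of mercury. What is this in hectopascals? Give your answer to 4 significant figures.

895.0 hPa

1 inHg = 33.8639 hPa, so 26.43 × 33.8639 = 895.0 hPa.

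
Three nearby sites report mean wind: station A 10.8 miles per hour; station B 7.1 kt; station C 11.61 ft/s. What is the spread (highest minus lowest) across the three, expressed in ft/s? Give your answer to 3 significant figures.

4.23 ft/s

station A: 10.8 mph = 15.8400 ft/s.
station B: 7.1 kt = 11.9834 ft/s.
Spread: 15.8400 − 11.6100 = 4.23 ft/s.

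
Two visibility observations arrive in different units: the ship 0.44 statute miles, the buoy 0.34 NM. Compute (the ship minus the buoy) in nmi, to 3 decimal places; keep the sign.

0.042 nmi

the ship: 0.44 SM = 0.38235 nmi.
Difference: 0.38235 − 0.34000 = 0.042 nmi.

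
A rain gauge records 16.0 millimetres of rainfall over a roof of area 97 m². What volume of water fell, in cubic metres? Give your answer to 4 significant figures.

1 mm over 1 m² is 1 L, so volume = 16 × 97 = 1552 L = 1.552 m³.

1.552 cubic metres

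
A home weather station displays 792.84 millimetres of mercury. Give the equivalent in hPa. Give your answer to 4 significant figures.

1 mmHg = 1.33322 hPa, so 792.84 × 1.33322 = 1057 hPa.

1057 hPa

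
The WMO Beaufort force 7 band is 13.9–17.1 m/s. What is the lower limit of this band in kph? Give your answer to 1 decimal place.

13.9–17.1 m/s × 3.6 = 50.0–61.6 km/h.

50.0 km/h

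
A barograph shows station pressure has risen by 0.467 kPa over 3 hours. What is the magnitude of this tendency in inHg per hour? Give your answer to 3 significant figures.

0.0460 inHg per hour

0.467 kPa / 3 h × 0.2953 inHg/kPa = 0.0460 inHg/h.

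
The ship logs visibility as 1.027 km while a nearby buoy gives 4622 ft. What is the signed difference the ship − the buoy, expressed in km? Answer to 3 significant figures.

-0.382 km

the buoy: 4622 ft = 1.40879 km.
Difference: 1.02700 − 1.40879 = -0.382 km.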